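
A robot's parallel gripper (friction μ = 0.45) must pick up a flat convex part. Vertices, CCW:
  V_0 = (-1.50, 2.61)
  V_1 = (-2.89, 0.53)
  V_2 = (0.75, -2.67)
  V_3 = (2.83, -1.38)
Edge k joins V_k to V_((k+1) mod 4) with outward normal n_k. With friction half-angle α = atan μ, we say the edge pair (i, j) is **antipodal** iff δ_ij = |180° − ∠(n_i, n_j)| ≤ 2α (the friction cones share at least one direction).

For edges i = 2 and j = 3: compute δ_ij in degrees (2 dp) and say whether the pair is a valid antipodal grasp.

δ = 74.47°, invalid

α = atan 0.45 = 24.23°;  2α = 48.46°
edge 2: e_2 = (+2.08, +1.29);  n_2 = (+0.5271, -0.8498)
edge 3: e_3 = (-4.33, +3.99);  n_3 = (+0.6776, +0.7354)
∠(n_2, n_3) = 105.53°
δ = |180° − 105.53°| = 74.47°
74.47° > 2α = 48.46°  →  invalid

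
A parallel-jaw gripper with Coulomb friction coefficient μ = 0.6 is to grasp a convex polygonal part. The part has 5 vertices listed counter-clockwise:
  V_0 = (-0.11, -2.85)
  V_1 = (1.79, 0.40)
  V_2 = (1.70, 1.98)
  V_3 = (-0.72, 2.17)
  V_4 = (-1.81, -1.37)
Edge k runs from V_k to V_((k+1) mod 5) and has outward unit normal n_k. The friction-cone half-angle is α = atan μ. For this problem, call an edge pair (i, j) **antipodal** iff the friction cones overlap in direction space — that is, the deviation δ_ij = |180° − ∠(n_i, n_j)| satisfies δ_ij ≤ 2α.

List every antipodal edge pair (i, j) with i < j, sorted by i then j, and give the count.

α = atan 0.6 = 30.96°;  2α = 61.93°
n_0 = (+0.8633, -0.5047)
n_1 = (+0.9984, +0.0569)
n_2 = (+0.0783, +0.9969)
n_3 = (-0.9557, +0.2943)
n_4 = (-0.6566, -0.7542)
  (0,1): δ = 146.43°  ·
  (0,2): δ = 64.18°  ·
  (0,3): δ = 13.20°  ✓
  (0,4): δ = 79.27°  ·
  (1,2): δ = 97.75°  ·
  (1,3): δ = 20.37°  ✓
  (1,4): δ = 45.70°  ✓
  (2,3): δ = 102.62°  ·
  (2,4): δ = 36.55°  ✓
  (3,4): δ = 113.93°  ·
antipodal pairs: 4

count = 4; pairs: (0,3), (1,3), (1,4), (2,4)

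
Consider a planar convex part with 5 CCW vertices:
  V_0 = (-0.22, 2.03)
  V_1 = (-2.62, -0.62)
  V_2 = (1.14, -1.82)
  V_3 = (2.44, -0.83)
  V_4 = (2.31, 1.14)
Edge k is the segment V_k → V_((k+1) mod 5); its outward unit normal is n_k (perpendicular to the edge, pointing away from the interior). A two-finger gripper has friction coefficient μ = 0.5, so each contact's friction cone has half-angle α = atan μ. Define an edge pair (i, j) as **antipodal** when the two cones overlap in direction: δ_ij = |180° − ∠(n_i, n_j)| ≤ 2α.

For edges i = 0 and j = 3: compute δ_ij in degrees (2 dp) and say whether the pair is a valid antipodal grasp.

δ = 45.94°, valid

α = atan 0.5 = 26.57°;  2α = 53.13°
edge 0: e_0 = (-2.40, -2.65);  n_0 = (-0.7412, +0.6713)
edge 3: e_3 = (-0.13, +1.97);  n_3 = (+0.9978, +0.0658)
∠(n_0, n_3) = 134.06°
δ = |180° − 134.06°| = 45.94°
45.94° ≤ 2α = 53.13°  →  valid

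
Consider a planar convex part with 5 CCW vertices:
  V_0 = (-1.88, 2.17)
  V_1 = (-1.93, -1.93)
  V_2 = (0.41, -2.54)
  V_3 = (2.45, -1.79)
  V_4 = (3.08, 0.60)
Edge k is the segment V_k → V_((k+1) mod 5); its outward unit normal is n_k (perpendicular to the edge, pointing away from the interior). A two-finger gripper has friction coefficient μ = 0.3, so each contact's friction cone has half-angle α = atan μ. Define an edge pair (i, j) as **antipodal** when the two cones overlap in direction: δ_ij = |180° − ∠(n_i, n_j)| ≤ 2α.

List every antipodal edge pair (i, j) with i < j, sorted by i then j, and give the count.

count = 2; pairs: (0,3), (1,4)

α = atan 0.3 = 16.70°;  2α = 33.40°
n_0 = (-0.9999, +0.0122)
n_1 = (-0.2523, -0.9677)
n_2 = (+0.3451, -0.9386)
n_3 = (+0.9670, -0.2549)
n_4 = (+0.3018, +0.9534)
  (0,1): δ = 103.91°  ·
  (0,2): δ = 69.12°  ·
  (0,3): δ = 14.07°  ✓
  (0,4): δ = 73.13°  ·
  (1,2): δ = 145.20°  ·
  (1,3): δ = 90.16°  ·
  (1,4): δ = 2.95°  ✓
  (2,3): δ = 124.95°  ·
  (2,4): δ = 37.75°  ·
  (3,4): δ = 92.80°  ·
antipodal pairs: 2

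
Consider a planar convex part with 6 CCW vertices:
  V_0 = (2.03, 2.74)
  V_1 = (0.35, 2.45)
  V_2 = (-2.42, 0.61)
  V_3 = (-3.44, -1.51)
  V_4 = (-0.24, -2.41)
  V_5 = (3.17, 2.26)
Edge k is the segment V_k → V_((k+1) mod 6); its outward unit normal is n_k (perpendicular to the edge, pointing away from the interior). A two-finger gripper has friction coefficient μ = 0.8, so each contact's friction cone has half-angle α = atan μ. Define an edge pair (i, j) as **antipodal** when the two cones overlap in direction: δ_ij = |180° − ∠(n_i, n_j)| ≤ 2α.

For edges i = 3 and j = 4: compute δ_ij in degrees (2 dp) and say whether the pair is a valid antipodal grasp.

α = atan 0.8 = 38.66°;  2α = 77.32°
edge 3: e_3 = (+3.20, -0.90);  n_3 = (-0.2707, -0.9627)
edge 4: e_4 = (+3.41, +4.67);  n_4 = (+0.8076, -0.5897)
∠(n_3, n_4) = 69.57°
δ = |180° − 69.57°| = 110.43°
110.43° > 2α = 77.32°  →  invalid

δ = 110.43°, invalid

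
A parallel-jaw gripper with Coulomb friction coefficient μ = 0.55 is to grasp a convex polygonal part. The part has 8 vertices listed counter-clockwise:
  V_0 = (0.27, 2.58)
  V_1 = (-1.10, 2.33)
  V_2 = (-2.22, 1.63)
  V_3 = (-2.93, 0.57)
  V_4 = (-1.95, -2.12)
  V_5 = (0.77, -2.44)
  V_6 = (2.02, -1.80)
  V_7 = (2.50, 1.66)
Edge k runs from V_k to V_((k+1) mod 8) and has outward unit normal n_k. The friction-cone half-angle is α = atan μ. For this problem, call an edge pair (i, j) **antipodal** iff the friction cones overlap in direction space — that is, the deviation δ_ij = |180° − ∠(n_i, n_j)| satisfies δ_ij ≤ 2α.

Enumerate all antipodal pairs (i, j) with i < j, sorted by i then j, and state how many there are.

α = atan 0.55 = 28.81°;  2α = 57.62°
n_0 = (-0.1795, +0.9838)
n_1 = (-0.5300, +0.8480)
n_2 = (-0.8308, +0.5565)
n_3 = (-0.9396, -0.3423)
n_4 = (-0.1168, -0.9932)
n_5 = (+0.4557, -0.8901)
n_6 = (+0.9905, -0.1374)
n_7 = (+0.3814, +0.9244)
  (0,1): δ = 158.34°  ·
  (0,2): δ = 134.16°  ·
  (0,3): δ = 80.32°  ·
  (0,4): δ = 17.05°  ✓
  (0,5): δ = 16.77°  ✓
  (0,6): δ = 71.76°  ·
  (0,7): δ = 147.24°  ·
  (1,2): δ = 155.82°  ·
  (1,3): δ = 101.99°  ·
  (1,4): δ = 38.72°  ✓
  (1,5): δ = 4.89°  ✓
  (1,6): δ = 50.10°  ✓
  (1,7): δ = 125.58°  ·
  (2,3): δ = 126.17°  ·
  (2,4): δ = 62.90°  ·
  (2,5): δ = 29.07°  ✓
  (2,6): δ = 25.92°  ✓
  (2,7): δ = 101.40°  ·
  (3,4): δ = 116.73°  ·
  (3,5): δ = 82.90°  ·
  (3,6): δ = 27.92°  ✓
  (3,7): δ = 47.56°  ✓
  (4,5): δ = 146.18°  ·
  (4,6): δ = 91.19°  ·
  (4,7): δ = 15.71°  ✓
  (5,6): δ = 125.01°  ·
  (5,7): δ = 49.53°  ✓
  (6,7): δ = 104.52°  ·
antipodal pairs: 11

count = 11; pairs: (0,4), (0,5), (1,4), (1,5), (1,6), (2,5), (2,6), (3,6), (3,7), (4,7), (5,7)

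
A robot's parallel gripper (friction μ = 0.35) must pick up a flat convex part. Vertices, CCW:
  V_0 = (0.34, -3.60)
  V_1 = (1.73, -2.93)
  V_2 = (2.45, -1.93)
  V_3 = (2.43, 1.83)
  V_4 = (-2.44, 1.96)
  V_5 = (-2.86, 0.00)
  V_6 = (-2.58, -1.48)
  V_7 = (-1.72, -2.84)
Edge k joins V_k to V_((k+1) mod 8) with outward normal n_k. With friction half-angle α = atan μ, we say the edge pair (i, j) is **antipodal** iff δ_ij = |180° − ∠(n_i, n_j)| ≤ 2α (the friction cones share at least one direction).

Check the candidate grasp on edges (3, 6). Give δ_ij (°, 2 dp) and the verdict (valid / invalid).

δ = 56.16°, invalid

α = atan 0.35 = 19.29°;  2α = 38.58°
edge 3: e_3 = (-4.87, +0.13);  n_3 = (+0.0267, +0.9996)
edge 6: e_6 = (+0.86, -1.36);  n_6 = (-0.8452, -0.5345)
∠(n_3, n_6) = 123.84°
δ = |180° − 123.84°| = 56.16°
56.16° > 2α = 38.58°  →  invalid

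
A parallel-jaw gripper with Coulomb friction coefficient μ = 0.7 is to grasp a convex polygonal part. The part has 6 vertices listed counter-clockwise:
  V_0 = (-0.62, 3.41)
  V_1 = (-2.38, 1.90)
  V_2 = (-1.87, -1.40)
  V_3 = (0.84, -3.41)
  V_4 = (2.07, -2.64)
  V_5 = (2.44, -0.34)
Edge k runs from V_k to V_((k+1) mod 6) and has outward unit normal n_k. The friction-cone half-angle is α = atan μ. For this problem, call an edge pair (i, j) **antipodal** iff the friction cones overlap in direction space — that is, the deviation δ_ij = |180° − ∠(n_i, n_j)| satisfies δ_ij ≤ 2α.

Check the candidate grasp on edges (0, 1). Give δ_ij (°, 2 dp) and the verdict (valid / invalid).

α = atan 0.7 = 34.99°;  2α = 69.98°
edge 0: e_0 = (-1.76, -1.51);  n_0 = (-0.6511, +0.7590)
edge 1: e_1 = (+0.51, -3.30);  n_1 = (-0.9883, -0.1527)
∠(n_0, n_1) = 58.16°
δ = |180° − 58.16°| = 121.84°
121.84° > 2α = 69.98°  →  invalid

δ = 121.84°, invalid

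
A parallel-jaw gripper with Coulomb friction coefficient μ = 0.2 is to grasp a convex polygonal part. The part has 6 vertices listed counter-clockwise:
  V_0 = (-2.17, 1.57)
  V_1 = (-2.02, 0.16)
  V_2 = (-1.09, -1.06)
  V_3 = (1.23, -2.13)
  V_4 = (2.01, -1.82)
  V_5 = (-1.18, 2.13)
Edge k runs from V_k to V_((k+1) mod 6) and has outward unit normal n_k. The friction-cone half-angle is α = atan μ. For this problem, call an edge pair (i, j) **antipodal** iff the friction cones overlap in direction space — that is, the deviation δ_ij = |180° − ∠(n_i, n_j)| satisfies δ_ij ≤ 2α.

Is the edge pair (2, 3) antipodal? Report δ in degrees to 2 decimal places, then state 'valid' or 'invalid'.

δ = 133.57°, invalid

α = atan 0.2 = 11.31°;  2α = 22.62°
edge 2: e_2 = (+2.32, -1.07);  n_2 = (-0.4188, -0.9081)
edge 3: e_3 = (+0.78, +0.31);  n_3 = (+0.3693, -0.9293)
∠(n_2, n_3) = 46.43°
δ = |180° − 46.43°| = 133.57°
133.57° > 2α = 22.62°  →  invalid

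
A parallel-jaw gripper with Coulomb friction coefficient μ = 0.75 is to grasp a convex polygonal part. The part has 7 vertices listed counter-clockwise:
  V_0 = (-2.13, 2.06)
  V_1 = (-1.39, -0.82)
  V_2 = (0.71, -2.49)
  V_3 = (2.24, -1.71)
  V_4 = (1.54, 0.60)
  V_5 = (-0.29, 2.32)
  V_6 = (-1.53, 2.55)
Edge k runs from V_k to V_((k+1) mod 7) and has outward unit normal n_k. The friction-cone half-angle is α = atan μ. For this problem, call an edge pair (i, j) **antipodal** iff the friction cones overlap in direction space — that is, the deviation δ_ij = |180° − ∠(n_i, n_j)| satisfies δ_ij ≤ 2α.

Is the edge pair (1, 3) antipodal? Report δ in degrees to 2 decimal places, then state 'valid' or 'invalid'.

α = atan 0.75 = 36.87°;  2α = 73.74°
edge 1: e_1 = (+2.10, -1.67);  n_1 = (-0.6224, -0.7827)
edge 3: e_3 = (-0.70, +2.31);  n_3 = (+0.9570, +0.2900)
∠(n_1, n_3) = 145.35°
δ = |180° − 145.35°| = 34.65°
34.65° ≤ 2α = 73.74°  →  valid

δ = 34.65°, valid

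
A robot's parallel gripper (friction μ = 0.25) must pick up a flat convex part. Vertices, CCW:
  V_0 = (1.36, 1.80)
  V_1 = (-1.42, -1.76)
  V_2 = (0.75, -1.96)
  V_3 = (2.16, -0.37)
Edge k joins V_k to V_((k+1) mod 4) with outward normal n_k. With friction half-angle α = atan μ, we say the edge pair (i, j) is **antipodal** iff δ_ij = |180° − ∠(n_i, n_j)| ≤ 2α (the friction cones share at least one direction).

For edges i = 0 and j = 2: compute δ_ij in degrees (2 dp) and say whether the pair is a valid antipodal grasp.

δ = 3.58°, valid

α = atan 0.25 = 14.04°;  2α = 28.07°
edge 0: e_0 = (-2.78, -3.56);  n_0 = (-0.7882, +0.6155)
edge 2: e_2 = (+1.41, +1.59);  n_2 = (+0.7482, -0.6635)
∠(n_0, n_2) = 176.42°
δ = |180° − 176.42°| = 3.58°
3.58° ≤ 2α = 28.07°  →  valid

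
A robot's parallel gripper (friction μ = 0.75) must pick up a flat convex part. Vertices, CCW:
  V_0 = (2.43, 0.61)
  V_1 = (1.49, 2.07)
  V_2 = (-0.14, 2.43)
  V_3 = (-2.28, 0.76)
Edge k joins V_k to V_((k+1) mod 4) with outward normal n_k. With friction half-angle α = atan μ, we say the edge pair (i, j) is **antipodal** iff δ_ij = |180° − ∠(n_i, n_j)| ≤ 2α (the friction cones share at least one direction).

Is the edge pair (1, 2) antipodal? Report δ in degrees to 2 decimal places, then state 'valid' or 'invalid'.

δ = 129.58°, invalid

α = atan 0.75 = 36.87°;  2α = 73.74°
edge 1: e_1 = (-1.63, +0.36);  n_1 = (+0.2157, +0.9765)
edge 2: e_2 = (-2.14, -1.67);  n_2 = (-0.6152, +0.7884)
∠(n_1, n_2) = 50.42°
δ = |180° − 50.42°| = 129.58°
129.58° > 2α = 73.74°  →  invalid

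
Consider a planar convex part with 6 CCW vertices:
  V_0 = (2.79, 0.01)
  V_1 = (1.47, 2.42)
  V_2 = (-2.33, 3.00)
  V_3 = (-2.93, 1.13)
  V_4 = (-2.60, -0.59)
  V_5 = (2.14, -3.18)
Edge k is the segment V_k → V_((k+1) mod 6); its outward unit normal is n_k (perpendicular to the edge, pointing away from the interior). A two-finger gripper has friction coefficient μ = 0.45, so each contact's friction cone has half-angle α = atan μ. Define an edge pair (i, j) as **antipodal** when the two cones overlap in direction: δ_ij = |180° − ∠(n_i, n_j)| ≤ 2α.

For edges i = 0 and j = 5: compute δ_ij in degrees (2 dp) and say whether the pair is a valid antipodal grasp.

α = atan 0.45 = 24.23°;  2α = 48.46°
edge 0: e_0 = (-1.32, +2.41);  n_0 = (+0.8771, +0.4804)
edge 5: e_5 = (+0.65, +3.19);  n_5 = (+0.9799, -0.1997)
∠(n_0, n_5) = 40.23°
δ = |180° − 40.23°| = 139.77°
139.77° > 2α = 48.46°  →  invalid

δ = 139.77°, invalid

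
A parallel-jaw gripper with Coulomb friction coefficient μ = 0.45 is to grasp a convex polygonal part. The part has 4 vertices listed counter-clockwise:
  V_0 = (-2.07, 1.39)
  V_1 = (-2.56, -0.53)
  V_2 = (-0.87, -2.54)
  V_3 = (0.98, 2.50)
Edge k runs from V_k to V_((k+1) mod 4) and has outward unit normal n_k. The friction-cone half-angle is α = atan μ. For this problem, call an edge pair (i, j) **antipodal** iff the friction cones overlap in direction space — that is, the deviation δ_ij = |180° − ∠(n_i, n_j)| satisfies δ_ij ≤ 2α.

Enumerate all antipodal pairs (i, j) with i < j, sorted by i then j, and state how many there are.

count = 1; pairs: (0,2)

α = atan 0.45 = 24.23°;  2α = 48.46°
n_0 = (-0.9689, +0.2473)
n_1 = (-0.7654, -0.6435)
n_2 = (+0.9388, -0.3446)
n_3 = (-0.3420, +0.9397)
  (0,1): δ = 125.63°  ·
  (0,2): δ = 5.84°  ✓
  (0,3): δ = 124.31°  ·
  (1,2): δ = 60.21°  ·
  (1,3): δ = 69.94°  ·
  (2,3): δ = 49.85°  ·
antipodal pairs: 1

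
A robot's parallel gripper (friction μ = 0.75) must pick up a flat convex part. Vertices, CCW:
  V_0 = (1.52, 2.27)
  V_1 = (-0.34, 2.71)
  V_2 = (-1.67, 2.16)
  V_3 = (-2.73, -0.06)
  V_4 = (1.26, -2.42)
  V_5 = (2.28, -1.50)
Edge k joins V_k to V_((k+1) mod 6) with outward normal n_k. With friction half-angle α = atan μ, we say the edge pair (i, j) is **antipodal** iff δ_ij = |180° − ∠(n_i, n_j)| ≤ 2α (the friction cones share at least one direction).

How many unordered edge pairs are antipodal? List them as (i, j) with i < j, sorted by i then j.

α = atan 0.75 = 36.87°;  2α = 73.74°
n_0 = (+0.2302, +0.9731)
n_1 = (-0.3821, +0.9241)
n_2 = (-0.9024, +0.4309)
n_3 = (-0.5091, -0.8607)
n_4 = (+0.6698, -0.7426)
n_5 = (+0.9803, +0.1976)
  (0,1): δ = 144.22°  ·
  (0,2): δ = 102.21°  ·
  (0,3): δ = 17.29°  ✓
  (0,4): δ = 55.36°  ✓
  (0,5): δ = 114.71°  ·
  (1,2): δ = 137.99°  ·
  (1,3): δ = 53.07°  ✓
  (1,4): δ = 19.58°  ✓
  (1,5): δ = 78.93°  ·
  (2,3): δ = 95.08°  ·
  (2,4): δ = 22.43°  ✓
  (2,5): δ = 36.92°  ✓
  (3,4): δ = 107.35°  ·
  (3,5): δ = 48.00°  ✓
  (4,5): δ = 120.65°  ·
antipodal pairs: 7

count = 7; pairs: (0,3), (0,4), (1,3), (1,4), (2,4), (2,5), (3,5)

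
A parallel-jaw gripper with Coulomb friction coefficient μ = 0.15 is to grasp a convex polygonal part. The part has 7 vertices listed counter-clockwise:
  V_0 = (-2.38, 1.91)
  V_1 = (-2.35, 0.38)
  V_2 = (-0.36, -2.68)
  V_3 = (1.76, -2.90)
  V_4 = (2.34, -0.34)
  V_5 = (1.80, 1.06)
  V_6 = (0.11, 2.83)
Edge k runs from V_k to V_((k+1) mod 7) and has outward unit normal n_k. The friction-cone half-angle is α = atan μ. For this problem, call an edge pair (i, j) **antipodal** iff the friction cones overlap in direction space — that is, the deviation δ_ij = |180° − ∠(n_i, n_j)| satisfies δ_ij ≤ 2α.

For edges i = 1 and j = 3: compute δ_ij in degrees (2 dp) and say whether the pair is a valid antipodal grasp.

α = atan 0.15 = 8.53°;  2α = 17.06°
edge 1: e_1 = (+1.99, -3.06);  n_1 = (-0.8383, -0.5452)
edge 3: e_3 = (+0.58, +2.56);  n_3 = (+0.9753, -0.2210)
∠(n_1, n_3) = 134.20°
δ = |180° − 134.20°| = 45.80°
45.80° > 2α = 17.06°  →  invalid

δ = 45.80°, invalid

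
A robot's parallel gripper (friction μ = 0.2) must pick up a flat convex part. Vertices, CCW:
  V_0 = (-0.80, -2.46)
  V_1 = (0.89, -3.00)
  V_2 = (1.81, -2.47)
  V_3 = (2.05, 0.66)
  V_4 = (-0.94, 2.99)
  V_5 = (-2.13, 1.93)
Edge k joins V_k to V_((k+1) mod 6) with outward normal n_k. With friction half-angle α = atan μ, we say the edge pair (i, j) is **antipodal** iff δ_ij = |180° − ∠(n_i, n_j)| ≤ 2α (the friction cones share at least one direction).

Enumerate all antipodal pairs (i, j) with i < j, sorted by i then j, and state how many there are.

count = 3; pairs: (0,3), (1,4), (2,5)

α = atan 0.2 = 11.31°;  2α = 22.62°
n_0 = (-0.3044, -0.9526)
n_1 = (+0.4992, -0.8665)
n_2 = (+0.9971, -0.0765)
n_3 = (+0.6147, +0.7888)
n_4 = (-0.6651, +0.7467)
n_5 = (-0.9570, -0.2899)
  (0,1): δ = 132.33°  ·
  (0,2): δ = 76.66°  ·
  (0,3): δ = 20.21°  ✓
  (0,4): δ = 59.41°  ·
  (0,5): δ = 124.57°  ·
  (1,2): δ = 124.33°  ·
  (1,3): δ = 67.87°  ·
  (1,4): δ = 11.75°  ✓
  (1,5): δ = 76.91°  ·
  (2,3): δ = 123.54°  ·
  (2,4): δ = 43.92°  ·
  (2,5): δ = 21.24°  ✓
  (3,4): δ = 100.38°  ·
  (3,5): δ = 35.22°  ·
  (4,5): δ = 114.84°  ·
antipodal pairs: 3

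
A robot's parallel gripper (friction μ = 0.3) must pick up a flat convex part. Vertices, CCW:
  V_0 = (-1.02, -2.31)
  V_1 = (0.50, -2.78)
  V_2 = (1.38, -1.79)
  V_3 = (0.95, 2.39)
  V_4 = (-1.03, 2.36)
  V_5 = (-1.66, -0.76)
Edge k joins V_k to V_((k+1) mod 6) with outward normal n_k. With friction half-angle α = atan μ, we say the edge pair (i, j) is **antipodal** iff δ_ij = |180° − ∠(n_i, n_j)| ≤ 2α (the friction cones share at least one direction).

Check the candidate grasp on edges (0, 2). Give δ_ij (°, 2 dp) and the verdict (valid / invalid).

α = atan 0.3 = 16.70°;  2α = 33.40°
edge 0: e_0 = (+1.52, -0.47);  n_0 = (-0.2954, -0.9554)
edge 2: e_2 = (-0.43, +4.18);  n_2 = (+0.9948, +0.1023)
∠(n_0, n_2) = 113.06°
δ = |180° − 113.06°| = 66.94°
66.94° > 2α = 33.40°  →  invalid

δ = 66.94°, invalid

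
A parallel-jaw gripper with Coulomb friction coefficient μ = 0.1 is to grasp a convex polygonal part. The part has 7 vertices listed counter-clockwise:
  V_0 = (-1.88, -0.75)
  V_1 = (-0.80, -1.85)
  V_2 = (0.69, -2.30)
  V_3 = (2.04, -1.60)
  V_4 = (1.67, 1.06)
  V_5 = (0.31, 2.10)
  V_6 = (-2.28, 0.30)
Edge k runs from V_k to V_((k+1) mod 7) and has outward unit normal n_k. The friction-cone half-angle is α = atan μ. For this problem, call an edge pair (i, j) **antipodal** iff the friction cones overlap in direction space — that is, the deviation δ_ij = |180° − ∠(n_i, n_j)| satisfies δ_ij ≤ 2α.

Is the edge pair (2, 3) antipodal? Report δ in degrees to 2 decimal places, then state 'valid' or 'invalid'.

δ = 109.49°, invalid

α = atan 0.1 = 5.71°;  2α = 11.42°
edge 2: e_2 = (+1.35, +0.70);  n_2 = (+0.4603, -0.8878)
edge 3: e_3 = (-0.37, +2.66);  n_3 = (+0.9905, +0.1378)
∠(n_2, n_3) = 70.51°
δ = |180° − 70.51°| = 109.49°
109.49° > 2α = 11.42°  →  invalid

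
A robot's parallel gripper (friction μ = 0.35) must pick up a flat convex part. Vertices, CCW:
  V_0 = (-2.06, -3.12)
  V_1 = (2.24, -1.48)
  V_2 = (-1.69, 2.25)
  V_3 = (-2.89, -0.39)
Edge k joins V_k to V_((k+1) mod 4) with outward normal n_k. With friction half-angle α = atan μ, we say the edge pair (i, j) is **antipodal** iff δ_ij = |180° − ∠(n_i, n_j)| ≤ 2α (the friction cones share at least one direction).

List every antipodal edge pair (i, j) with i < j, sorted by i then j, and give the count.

count = 1; pairs: (1,3)

α = atan 0.35 = 19.29°;  2α = 38.58°
n_0 = (+0.3564, -0.9343)
n_1 = (+0.6884, +0.7253)
n_2 = (-0.9104, +0.4138)
n_3 = (-0.9568, -0.2909)
  (0,1): δ = 64.38°  ·
  (0,2): δ = 44.68°  ·
  (0,3): δ = 86.03°  ·
  (1,2): δ = 70.94°  ·
  (1,3): δ = 29.58°  ✓
  (2,3): δ = 138.65°  ·
antipodal pairs: 1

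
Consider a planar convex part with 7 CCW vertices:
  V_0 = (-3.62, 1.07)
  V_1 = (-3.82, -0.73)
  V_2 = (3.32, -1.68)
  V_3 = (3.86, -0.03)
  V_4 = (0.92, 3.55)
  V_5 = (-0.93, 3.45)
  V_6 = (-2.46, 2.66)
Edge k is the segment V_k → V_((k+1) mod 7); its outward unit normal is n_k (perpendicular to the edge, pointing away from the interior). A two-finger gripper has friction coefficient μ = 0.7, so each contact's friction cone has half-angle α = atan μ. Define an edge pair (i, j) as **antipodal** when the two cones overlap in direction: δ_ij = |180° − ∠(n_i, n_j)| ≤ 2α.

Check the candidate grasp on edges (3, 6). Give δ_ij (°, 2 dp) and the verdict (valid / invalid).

α = atan 0.7 = 34.99°;  2α = 69.98°
edge 3: e_3 = (-2.94, +3.58);  n_3 = (+0.7728, +0.6346)
edge 6: e_6 = (-1.16, -1.59);  n_6 = (-0.8079, +0.5894)
∠(n_3, n_6) = 104.49°
δ = |180° − 104.49°| = 75.51°
75.51° > 2α = 69.98°  →  invalid

δ = 75.51°, invalid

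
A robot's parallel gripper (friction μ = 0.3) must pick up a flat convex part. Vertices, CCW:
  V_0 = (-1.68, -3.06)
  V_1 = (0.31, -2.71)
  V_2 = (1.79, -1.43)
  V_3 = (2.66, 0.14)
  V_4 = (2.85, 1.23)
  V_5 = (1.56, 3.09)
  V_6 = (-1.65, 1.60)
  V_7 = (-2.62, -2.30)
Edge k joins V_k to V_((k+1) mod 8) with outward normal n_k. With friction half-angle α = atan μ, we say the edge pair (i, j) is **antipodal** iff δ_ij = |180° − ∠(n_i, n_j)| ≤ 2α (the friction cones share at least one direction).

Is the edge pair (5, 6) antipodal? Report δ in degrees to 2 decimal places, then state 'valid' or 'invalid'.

δ = 128.87°, invalid

α = atan 0.3 = 16.70°;  2α = 33.40°
edge 5: e_5 = (-3.21, -1.49);  n_5 = (-0.4210, +0.9070)
edge 6: e_6 = (-0.97, -3.90);  n_6 = (-0.9704, +0.2414)
∠(n_5, n_6) = 51.13°
δ = |180° − 51.13°| = 128.87°
128.87° > 2α = 33.40°  →  invalid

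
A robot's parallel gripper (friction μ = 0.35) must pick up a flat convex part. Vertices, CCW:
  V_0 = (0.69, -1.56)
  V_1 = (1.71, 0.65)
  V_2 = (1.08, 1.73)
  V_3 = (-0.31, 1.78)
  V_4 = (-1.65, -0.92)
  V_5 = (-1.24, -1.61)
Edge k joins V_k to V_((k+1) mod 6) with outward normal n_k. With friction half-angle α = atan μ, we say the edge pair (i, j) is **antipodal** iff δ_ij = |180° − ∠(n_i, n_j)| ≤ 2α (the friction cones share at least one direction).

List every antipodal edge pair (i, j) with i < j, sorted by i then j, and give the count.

count = 3; pairs: (0,3), (1,4), (2,5)

α = atan 0.35 = 19.29°;  2α = 38.58°
n_0 = (+0.9080, -0.4191)
n_1 = (+0.8638, +0.5039)
n_2 = (+0.0359, +0.9994)
n_3 = (-0.8958, +0.4446)
n_4 = (-0.8597, -0.5108)
n_5 = (+0.0259, -0.9997)
  (0,1): δ = 124.97°  ·
  (0,2): δ = 67.28°  ·
  (0,3): δ = 1.62°  ✓
  (0,4): δ = 55.49°  ·
  (0,5): δ = 116.26°  ·
  (1,2): δ = 122.32°  ·
  (1,3): δ = 56.65°  ·
  (1,4): δ = 0.46°  ✓
  (1,5): δ = 61.23°  ·
  (2,3): δ = 114.33°  ·
  (2,4): δ = 57.22°  ·
  (2,5): δ = 3.54°  ✓
  (3,4): δ = 122.89°  ·
  (3,5): δ = 62.12°  ·
  (4,5): δ = 119.23°  ·
antipodal pairs: 3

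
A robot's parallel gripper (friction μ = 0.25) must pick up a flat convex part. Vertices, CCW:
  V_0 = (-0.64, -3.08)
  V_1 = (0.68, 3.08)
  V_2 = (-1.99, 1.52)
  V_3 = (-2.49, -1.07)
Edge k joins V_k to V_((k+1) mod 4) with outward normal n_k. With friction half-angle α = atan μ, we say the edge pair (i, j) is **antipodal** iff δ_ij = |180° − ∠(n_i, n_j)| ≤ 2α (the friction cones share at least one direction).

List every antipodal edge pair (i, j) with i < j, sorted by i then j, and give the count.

count = 1; pairs: (0,2)

α = atan 0.25 = 14.04°;  2α = 28.07°
n_0 = (+0.9778, -0.2095)
n_1 = (-0.5045, +0.8634)
n_2 = (-0.9819, +0.1896)
n_3 = (-0.7358, -0.6772)
  (0,1): δ = 47.61°  ·
  (0,2): δ = 1.17°  ✓
  (0,3): δ = 54.72°  ·
  (1,2): δ = 131.22°  ·
  (1,3): δ = 77.67°  ·
  (2,3): δ = 126.45°  ·
antipodal pairs: 1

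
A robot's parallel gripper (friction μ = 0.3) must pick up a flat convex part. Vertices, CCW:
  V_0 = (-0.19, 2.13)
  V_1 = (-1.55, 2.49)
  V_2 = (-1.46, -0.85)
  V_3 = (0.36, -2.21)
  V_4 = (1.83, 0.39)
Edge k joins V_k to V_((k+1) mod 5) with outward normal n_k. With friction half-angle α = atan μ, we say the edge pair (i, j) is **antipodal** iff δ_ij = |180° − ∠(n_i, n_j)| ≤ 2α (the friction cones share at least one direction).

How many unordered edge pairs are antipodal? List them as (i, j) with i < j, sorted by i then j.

α = atan 0.3 = 16.70°;  2α = 33.40°
n_0 = (+0.2559, +0.9667)
n_1 = (-0.9996, -0.0269)
n_2 = (-0.5986, -0.8011)
n_3 = (+0.8705, -0.4922)
n_4 = (+0.6526, +0.7577)
  (0,1): δ = 73.63°  ·
  (0,2): δ = 21.94°  ✓
  (0,3): δ = 75.34°  ·
  (0,4): δ = 154.09°  ·
  (1,2): δ = 128.31°  ·
  (1,3): δ = 31.03°  ✓
  (1,4): δ = 47.72°  ·
  (2,3): δ = 82.71°  ·
  (2,4): δ = 3.97°  ✓
  (3,4): δ = 101.26°  ·
antipodal pairs: 3

count = 3; pairs: (0,2), (1,3), (2,4)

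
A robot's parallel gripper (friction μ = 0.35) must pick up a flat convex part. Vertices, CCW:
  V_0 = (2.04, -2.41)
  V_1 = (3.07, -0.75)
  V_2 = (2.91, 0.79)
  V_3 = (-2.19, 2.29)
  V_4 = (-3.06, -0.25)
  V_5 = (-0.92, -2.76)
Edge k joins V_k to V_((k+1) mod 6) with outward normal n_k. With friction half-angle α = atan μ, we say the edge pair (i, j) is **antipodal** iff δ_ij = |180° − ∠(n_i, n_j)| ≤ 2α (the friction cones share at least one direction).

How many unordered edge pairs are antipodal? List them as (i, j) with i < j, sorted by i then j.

α = atan 0.35 = 19.29°;  2α = 38.58°
n_0 = (+0.8497, -0.5272)
n_1 = (+0.9946, +0.1033)
n_2 = (+0.2822, +0.9594)
n_3 = (-0.9460, +0.3240)
n_4 = (-0.7610, -0.6488)
n_5 = (+0.1174, -0.9931)
  (0,1): δ = 142.25°  ·
  (0,2): δ = 74.57°  ·
  (0,3): δ = 12.91°  ✓
  (0,4): δ = 72.27°  ·
  (0,5): δ = 128.56°  ·
  (1,2): δ = 112.32°  ·
  (1,3): δ = 24.84°  ✓
  (1,4): δ = 34.52°  ✓
  (1,5): δ = 90.81°  ·
  (2,3): δ = 92.52°  ·
  (2,4): δ = 33.16°  ✓
  (2,5): δ = 23.13°  ✓
  (3,4): δ = 120.64°  ·
  (3,5): δ = 64.35°  ·
  (4,5): δ = 123.71°  ·
antipodal pairs: 5

count = 5; pairs: (0,3), (1,3), (1,4), (2,4), (2,5)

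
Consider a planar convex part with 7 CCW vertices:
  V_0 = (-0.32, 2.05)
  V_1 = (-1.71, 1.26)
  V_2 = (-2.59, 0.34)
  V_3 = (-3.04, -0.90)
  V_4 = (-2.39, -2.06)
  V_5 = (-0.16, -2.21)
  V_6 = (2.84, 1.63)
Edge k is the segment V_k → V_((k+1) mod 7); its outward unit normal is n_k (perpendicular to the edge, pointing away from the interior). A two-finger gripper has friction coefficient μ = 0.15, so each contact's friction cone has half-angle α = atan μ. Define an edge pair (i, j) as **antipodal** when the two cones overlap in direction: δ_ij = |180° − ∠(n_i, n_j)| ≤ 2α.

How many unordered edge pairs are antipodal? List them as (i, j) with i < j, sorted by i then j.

α = atan 0.15 = 8.53°;  2α = 17.06°
n_0 = (-0.4941, +0.8694)
n_1 = (-0.7226, +0.6912)
n_2 = (-0.9400, +0.3411)
n_3 = (-0.8724, -0.4888)
n_4 = (-0.0671, -0.9977)
n_5 = (+0.7880, -0.6156)
n_6 = (+0.1318, +0.9913)
  (0,1): δ = 163.34°  ·
  (0,2): δ = 139.56°  ·
  (0,3): δ = 90.35°  ·
  (0,4): δ = 33.46°  ·
  (0,5): δ = 22.39°  ·
  (0,6): δ = 142.82°  ·
  (1,2): δ = 156.22°  ·
  (1,3): δ = 107.01°  ·
  (1,4): δ = 50.12°  ·
  (1,5): δ = 5.73°  ✓
  (1,6): δ = 126.16°  ·
  (2,3): δ = 130.79°  ·
  (2,4): δ = 73.90°  ·
  (2,5): δ = 18.05°  ·
  (2,6): δ = 102.38°  ·
  (3,4): δ = 123.11°  ·
  (3,5): δ = 67.26°  ·
  (3,6): δ = 53.17°  ·
  (4,5): δ = 124.15°  ·
  (4,6): δ = 3.72°  ✓
  (5,6): δ = 59.57°  ·
antipodal pairs: 2

count = 2; pairs: (1,5), (4,6)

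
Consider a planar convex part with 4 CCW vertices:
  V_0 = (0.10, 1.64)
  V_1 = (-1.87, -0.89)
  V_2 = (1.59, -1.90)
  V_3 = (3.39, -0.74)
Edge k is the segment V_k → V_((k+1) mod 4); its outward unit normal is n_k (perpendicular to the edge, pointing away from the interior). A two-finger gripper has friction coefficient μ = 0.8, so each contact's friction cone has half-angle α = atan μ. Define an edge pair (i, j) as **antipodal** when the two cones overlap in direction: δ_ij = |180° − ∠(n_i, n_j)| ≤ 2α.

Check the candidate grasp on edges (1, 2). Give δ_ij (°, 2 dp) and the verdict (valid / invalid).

δ = 130.93°, invalid

α = atan 0.8 = 38.66°;  2α = 77.32°
edge 1: e_1 = (+3.46, -1.01);  n_1 = (-0.2802, -0.9599)
edge 2: e_2 = (+1.80, +1.16);  n_2 = (+0.5417, -0.8406)
∠(n_1, n_2) = 49.07°
δ = |180° − 49.07°| = 130.93°
130.93° > 2α = 77.32°  →  invalid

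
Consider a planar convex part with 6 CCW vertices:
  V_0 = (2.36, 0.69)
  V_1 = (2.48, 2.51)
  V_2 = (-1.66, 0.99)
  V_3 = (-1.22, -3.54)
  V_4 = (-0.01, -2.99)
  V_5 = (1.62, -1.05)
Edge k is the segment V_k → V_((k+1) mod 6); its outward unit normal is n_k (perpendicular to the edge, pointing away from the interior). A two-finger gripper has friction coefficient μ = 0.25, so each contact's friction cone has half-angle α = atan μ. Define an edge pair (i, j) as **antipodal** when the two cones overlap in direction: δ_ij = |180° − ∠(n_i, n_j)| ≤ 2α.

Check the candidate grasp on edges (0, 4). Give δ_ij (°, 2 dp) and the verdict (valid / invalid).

α = atan 0.25 = 14.04°;  2α = 28.07°
edge 0: e_0 = (+0.12, +1.82);  n_0 = (+0.9978, -0.0658)
edge 4: e_4 = (+1.63, +1.94);  n_4 = (+0.7656, -0.6433)
∠(n_0, n_4) = 36.26°
δ = |180° − 36.26°| = 143.74°
143.74° > 2α = 28.07°  →  invalid

δ = 143.74°, invalid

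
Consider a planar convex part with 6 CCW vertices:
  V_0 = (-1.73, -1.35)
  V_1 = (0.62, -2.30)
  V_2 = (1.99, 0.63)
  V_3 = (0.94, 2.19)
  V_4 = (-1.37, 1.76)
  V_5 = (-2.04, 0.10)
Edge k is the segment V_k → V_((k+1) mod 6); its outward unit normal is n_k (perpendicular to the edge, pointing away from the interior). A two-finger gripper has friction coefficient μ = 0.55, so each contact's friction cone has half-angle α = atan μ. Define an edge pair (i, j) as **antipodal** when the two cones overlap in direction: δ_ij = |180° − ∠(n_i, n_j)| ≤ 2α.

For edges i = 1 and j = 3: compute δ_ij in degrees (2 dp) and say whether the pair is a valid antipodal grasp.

α = atan 0.55 = 28.81°;  2α = 57.62°
edge 1: e_1 = (+1.37, +2.93);  n_1 = (+0.9059, -0.4236)
edge 3: e_3 = (-2.31, -0.43);  n_3 = (-0.1830, +0.9831)
∠(n_1, n_3) = 125.60°
δ = |180° − 125.60°| = 54.40°
54.40° ≤ 2α = 57.62°  →  valid

δ = 54.40°, valid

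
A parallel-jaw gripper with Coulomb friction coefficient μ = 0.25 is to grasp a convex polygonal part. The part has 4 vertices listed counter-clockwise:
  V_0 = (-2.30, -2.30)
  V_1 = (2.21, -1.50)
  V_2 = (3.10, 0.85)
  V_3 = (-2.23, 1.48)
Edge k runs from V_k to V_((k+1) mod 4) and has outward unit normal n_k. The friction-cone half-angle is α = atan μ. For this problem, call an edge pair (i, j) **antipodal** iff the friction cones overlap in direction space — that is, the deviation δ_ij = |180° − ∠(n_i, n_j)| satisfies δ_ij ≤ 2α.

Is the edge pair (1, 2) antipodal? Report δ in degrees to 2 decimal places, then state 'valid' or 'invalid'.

α = atan 0.25 = 14.04°;  2α = 28.07°
edge 1: e_1 = (+0.89, +2.35);  n_1 = (+0.9352, -0.3542)
edge 2: e_2 = (-5.33, +0.63);  n_2 = (+0.1174, +0.9931)
∠(n_1, n_2) = 104.00°
δ = |180° − 104.00°| = 76.00°
76.00° > 2α = 28.07°  →  invalid

δ = 76.00°, invalid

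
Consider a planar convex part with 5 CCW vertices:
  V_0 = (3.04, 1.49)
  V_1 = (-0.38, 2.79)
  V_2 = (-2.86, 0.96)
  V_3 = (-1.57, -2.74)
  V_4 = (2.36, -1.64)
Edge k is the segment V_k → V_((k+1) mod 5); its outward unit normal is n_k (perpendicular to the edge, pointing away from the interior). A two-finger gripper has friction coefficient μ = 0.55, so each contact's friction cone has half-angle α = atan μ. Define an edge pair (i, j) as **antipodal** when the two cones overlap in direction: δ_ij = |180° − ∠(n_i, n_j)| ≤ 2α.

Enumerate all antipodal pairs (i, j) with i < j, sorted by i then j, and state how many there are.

α = atan 0.55 = 28.81°;  2α = 57.62°
n_0 = (+0.3553, +0.9347)
n_1 = (-0.5938, +0.8046)
n_2 = (-0.9443, -0.3292)
n_3 = (+0.2695, -0.9630)
n_4 = (+0.9772, -0.2123)
  (0,1): δ = 122.76°  ·
  (0,2): δ = 49.97°  ✓
  (0,3): δ = 36.45°  ✓
  (0,4): δ = 98.56°  ·
  (1,2): δ = 107.20°  ·
  (1,3): δ = 20.79°  ✓
  (1,4): δ = 41.32°  ✓
  (2,3): δ = 93.58°  ·
  (2,4): δ = 31.48°  ✓
  (3,4): δ = 117.89°  ·
antipodal pairs: 5

count = 5; pairs: (0,2), (0,3), (1,3), (1,4), (2,4)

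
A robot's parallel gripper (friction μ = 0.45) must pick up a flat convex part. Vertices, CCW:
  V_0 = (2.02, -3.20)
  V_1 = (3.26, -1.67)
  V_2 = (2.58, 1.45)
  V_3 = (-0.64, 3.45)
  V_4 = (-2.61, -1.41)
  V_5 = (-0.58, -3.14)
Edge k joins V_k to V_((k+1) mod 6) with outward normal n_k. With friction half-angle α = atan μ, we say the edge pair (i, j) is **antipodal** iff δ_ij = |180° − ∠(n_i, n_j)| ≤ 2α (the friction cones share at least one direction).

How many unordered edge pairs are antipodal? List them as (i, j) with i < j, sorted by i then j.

α = atan 0.45 = 24.23°;  2α = 48.46°
n_0 = (+0.7769, -0.6296)
n_1 = (+0.9771, +0.2129)
n_2 = (+0.5276, +0.8495)
n_3 = (-0.9268, +0.3757)
n_4 = (-0.6486, -0.7611)
n_5 = (-0.0231, -0.9997)
  (0,1): δ = 128.68°  ·
  (0,2): δ = 82.82°  ·
  (0,3): δ = 16.96°  ✓
  (0,4): δ = 88.59°  ·
  (0,5): δ = 127.70°  ·
  (1,2): δ = 134.14°  ·
  (1,3): δ = 34.36°  ✓
  (1,4): δ = 37.27°  ✓
  (1,5): δ = 76.38°  ·
  (2,3): δ = 80.22°  ·
  (2,4): δ = 8.59°  ✓
  (2,5): δ = 30.52°  ✓
  (3,4): δ = 108.37°  ·
  (3,5): δ = 69.26°  ·
  (4,5): δ = 140.88°  ·
antipodal pairs: 5

count = 5; pairs: (0,3), (1,3), (1,4), (2,4), (2,5)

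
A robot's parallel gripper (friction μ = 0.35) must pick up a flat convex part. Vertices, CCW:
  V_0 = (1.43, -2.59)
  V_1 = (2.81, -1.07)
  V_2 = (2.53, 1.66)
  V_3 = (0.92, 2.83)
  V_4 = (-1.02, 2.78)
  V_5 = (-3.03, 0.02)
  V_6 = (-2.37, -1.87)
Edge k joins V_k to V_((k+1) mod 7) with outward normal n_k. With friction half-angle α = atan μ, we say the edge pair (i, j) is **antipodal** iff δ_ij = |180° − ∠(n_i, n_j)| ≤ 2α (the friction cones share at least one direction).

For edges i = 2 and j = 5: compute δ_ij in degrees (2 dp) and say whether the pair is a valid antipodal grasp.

α = atan 0.35 = 19.29°;  2α = 38.58°
edge 2: e_2 = (-1.61, +1.17);  n_2 = (+0.5879, +0.8090)
edge 5: e_5 = (+0.66, -1.89);  n_5 = (-0.9441, -0.3297)
∠(n_2, n_5) = 145.26°
δ = |180° − 145.26°| = 34.74°
34.74° ≤ 2α = 38.58°  →  valid

δ = 34.74°, valid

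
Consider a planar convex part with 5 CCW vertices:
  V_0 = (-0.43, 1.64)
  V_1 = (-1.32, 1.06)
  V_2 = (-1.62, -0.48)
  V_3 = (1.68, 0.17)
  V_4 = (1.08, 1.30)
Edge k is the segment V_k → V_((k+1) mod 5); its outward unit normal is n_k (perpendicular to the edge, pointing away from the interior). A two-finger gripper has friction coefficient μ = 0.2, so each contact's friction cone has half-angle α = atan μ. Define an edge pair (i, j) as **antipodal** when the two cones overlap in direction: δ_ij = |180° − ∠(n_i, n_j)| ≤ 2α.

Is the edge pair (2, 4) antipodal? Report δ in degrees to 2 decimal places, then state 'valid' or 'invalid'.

α = atan 0.2 = 11.31°;  2α = 22.62°
edge 2: e_2 = (+3.30, +0.65);  n_2 = (+0.1933, -0.9811)
edge 4: e_4 = (-1.51, +0.34);  n_4 = (+0.2197, +0.9756)
∠(n_2, n_4) = 156.17°
δ = |180° − 156.17°| = 23.83°
23.83° > 2α = 22.62°  →  invalid

δ = 23.83°, invalid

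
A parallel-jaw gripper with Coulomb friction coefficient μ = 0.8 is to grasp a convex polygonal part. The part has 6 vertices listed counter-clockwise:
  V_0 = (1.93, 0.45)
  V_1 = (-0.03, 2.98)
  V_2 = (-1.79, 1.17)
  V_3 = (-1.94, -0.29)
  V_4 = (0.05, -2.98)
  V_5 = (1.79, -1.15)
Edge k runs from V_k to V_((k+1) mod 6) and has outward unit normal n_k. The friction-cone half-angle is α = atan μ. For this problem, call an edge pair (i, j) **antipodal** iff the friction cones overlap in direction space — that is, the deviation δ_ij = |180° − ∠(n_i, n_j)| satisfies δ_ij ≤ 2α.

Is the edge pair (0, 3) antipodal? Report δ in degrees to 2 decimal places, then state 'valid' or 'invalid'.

α = atan 0.8 = 38.66°;  2α = 77.32°
edge 0: e_0 = (-1.96, +2.53);  n_0 = (+0.7905, +0.6124)
edge 3: e_3 = (+1.99, -2.69);  n_3 = (-0.8039, -0.5947)
∠(n_0, n_3) = 178.73°
δ = |180° − 178.73°| = 1.27°
1.27° ≤ 2α = 77.32°  →  valid

δ = 1.27°, valid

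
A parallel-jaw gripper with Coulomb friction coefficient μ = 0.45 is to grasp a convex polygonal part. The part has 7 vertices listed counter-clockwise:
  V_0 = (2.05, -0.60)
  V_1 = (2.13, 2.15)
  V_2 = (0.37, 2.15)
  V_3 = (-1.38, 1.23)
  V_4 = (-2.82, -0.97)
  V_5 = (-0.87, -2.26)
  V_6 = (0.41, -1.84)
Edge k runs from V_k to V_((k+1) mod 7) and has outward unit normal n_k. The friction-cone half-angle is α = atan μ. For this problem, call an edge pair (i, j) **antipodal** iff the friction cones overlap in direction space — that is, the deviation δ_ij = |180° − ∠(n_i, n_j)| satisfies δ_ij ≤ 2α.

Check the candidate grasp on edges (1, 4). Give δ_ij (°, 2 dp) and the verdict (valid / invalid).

δ = 33.49°, valid

α = atan 0.45 = 24.23°;  2α = 48.46°
edge 1: e_1 = (-1.76, +0.00);  n_1 = (+0.0000, +1.0000)
edge 4: e_4 = (+1.95, -1.29);  n_4 = (-0.5517, -0.8340)
∠(n_1, n_4) = 146.51°
δ = |180° − 146.51°| = 33.49°
33.49° ≤ 2α = 48.46°  →  valid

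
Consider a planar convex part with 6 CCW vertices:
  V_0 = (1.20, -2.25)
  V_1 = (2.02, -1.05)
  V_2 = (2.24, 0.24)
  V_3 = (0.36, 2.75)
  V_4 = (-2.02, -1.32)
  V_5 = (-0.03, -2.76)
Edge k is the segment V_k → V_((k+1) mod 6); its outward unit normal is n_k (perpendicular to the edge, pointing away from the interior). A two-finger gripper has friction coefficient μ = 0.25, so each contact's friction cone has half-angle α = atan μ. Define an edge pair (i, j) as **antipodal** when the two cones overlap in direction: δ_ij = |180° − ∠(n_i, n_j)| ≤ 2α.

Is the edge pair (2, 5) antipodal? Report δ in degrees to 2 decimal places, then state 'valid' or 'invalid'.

δ = 75.69°, invalid

α = atan 0.25 = 14.04°;  2α = 28.07°
edge 2: e_2 = (-1.88, +2.51);  n_2 = (+0.8004, +0.5995)
edge 5: e_5 = (+1.23, +0.51);  n_5 = (+0.3830, -0.9237)
∠(n_2, n_5) = 104.31°
δ = |180° − 104.31°| = 75.69°
75.69° > 2α = 28.07°  →  invalid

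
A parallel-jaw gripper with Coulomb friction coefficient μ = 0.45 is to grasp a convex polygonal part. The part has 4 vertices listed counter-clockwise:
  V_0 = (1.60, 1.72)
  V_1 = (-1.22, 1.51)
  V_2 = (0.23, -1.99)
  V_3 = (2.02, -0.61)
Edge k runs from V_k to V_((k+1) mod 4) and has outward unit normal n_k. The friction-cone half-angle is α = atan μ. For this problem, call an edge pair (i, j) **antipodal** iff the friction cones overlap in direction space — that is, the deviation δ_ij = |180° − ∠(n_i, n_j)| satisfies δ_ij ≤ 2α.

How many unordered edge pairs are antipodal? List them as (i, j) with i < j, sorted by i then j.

count = 2; pairs: (0,2), (1,3)

α = atan 0.45 = 24.23°;  2α = 48.46°
n_0 = (-0.0743, +0.9972)
n_1 = (-0.9239, -0.3827)
n_2 = (+0.6106, -0.7920)
n_3 = (+0.9841, +0.1774)
  (0,1): δ = 71.76°  ·
  (0,2): δ = 33.37°  ✓
  (0,3): δ = 95.96°  ·
  (1,2): δ = 74.87°  ·
  (1,3): δ = 12.29°  ✓
  (2,3): δ = 117.41°  ·
antipodal pairs: 2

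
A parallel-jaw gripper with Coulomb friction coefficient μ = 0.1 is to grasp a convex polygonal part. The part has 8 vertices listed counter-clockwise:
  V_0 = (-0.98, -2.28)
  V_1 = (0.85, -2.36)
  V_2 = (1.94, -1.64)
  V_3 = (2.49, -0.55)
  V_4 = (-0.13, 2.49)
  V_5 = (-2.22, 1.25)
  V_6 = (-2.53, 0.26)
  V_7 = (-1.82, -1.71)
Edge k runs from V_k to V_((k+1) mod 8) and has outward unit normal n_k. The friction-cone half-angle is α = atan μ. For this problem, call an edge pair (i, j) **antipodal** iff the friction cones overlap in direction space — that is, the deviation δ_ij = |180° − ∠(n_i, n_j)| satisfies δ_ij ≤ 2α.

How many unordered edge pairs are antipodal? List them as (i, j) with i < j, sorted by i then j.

count = 2; pairs: (1,4), (2,5)

α = atan 0.1 = 5.71°;  2α = 11.42°
n_0 = (-0.0437, -0.9990)
n_1 = (+0.5512, -0.8344)
n_2 = (+0.8928, -0.4505)
n_3 = (+0.7575, +0.6528)
n_4 = (-0.5103, +0.8600)
n_5 = (-0.9543, +0.2988)
n_6 = (-0.9408, -0.3391)
n_7 = (-0.5615, -0.8275)
  (0,1): δ = 144.05°  ·
  (0,2): δ = 114.27°  ·
  (0,3): δ = 46.74°  ·
  (0,4): δ = 33.18°  ·
  (0,5): δ = 75.12°  ·
  (0,6): δ = 112.32°  ·
  (0,7): δ = 148.34°  ·
  (1,2): δ = 150.22°  ·
  (1,3): δ = 82.69°  ·
  (1,4): δ = 2.77°  ✓
  (1,5): δ = 39.17°  ·
  (1,6): δ = 76.37°  ·
  (1,7): δ = 112.39°  ·
  (2,3): δ = 112.47°  ·
  (2,4): δ = 32.54°  ·
  (2,5): δ = 9.39°  ✓
  (2,6): δ = 46.59°  ·
  (2,7): δ = 82.62°  ·
  (3,4): δ = 100.08°  ·
  (3,5): δ = 58.14°  ·
  (3,6): δ = 20.94°  ·
  (3,7): δ = 15.08°  ·
  (4,5): δ = 138.07°  ·
  (4,6): δ = 100.86°  ·
  (4,7): δ = 64.84°  ·
  (5,6): δ = 142.79°  ·
  (5,7): δ = 106.77°  ·
  (6,7): δ = 143.98°  ·
antipodal pairs: 2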